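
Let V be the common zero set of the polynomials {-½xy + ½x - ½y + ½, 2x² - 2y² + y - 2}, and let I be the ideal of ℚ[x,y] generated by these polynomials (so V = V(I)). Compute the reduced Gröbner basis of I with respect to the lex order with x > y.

G = {x² - y² + ½y - 1, xy - x + y - 1, y³ - 3/2y² + ½y}

f_1 = -½xy + ½x - ½y + ½, LT = xy.
f_2 = 2x² - 2y² + y - 2, LT = x².

S(f_1,f_2): lcm = x²y. S = -x² + xy - x + y³ - ½y² + y.
  leading term x²: subtract (-½)·f_2 from -x² + xy - x + y³ - ½y² + y → xy - x + y³ - 3/2y² + 3/2y - 1
  leading term xy: subtract (-2)·f_1 from xy - x + y³ - 3/2y² + 3/2y - 1 → y³ - 3/2y² + ½y
  leading term y³: no divisor's leading term divides it; move y³ to the remainder.
  leading term y²: no divisor's leading term divides it; move -3/2y² to the remainder.
  leading term y: no divisor's leading term divides it; move ½y to the remainder.
  remainder y³ - 3/2y² + ½y ≠ 0; add g_3 = y³ - 3/2y² + ½y to the basis.

The other S-polynomials (S(f_1,g_3), S(f_2,g_3)) all reduce to 0 modulo the current basis, so we have a Gröbner basis.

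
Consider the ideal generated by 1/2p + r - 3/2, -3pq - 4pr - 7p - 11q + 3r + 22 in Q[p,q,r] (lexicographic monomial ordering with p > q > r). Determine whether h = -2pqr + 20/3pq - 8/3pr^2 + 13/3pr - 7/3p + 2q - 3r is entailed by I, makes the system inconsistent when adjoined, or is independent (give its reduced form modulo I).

First compute the reduced Gröbner basis of I by Buchberger's algorithm.
f_1 = 1/2p + r - 3/2, LT = p.
f_2 = -3pq - 4pr - 7p - 11q + 3r + 22, LT = pq.

S(f_1,f_2): lcm = pq. S = -4/3pr - 7/3p + 2qr - 20/3q + r + 22/3.
  leading term pr: subtract (-8/3r)·f_1 from -4/3pr - 7/3p + 2qr - 20/3q + r + 22/3 → -7/3p + 2qr - 20/3q + 8/3r^2 - 3r + 22/3
  leading term p: subtract (-14/3)·f_1 from -7/3p + 2qr - 20/3q + 8/3r^2 - 3r + 22/3 → 2qr - 20/3q + 8/3r^2 + 5/3r + 1/3
  leading term qr: no divisor's leading term divides it; move 2qr to the remainder.
  leading term q: no divisor's leading term divides it; move -20/3q to the remainder.
  leading term r^2: no divisor's leading term divides it; move 8/3r^2 to the remainder.
  leading term r: no divisor's leading term divides it; move 5/3r to the remainder.
  leading term 1: no divisor's leading term divides it; move 1/3 to the remainder.
  remainder 2qr - 20/3q + 8/3r^2 + 5/3r + 1/3 ≠ 0; add k_3 = 2qr - 20/3q + 8/3r^2 + 5/3r + 1/3 to the basis.

S(f_1,k_3): leading monomials are coprime, so the S-polynomial reduces to 0 (Buchberger's first criterion).
S(f_2,k_3): lcm = pqr. S = 10/3pq + 3/2pr - 1/6p + 11/3qr - r^2 - 22/3r.
  leading term pq: subtract (20/3q)·f_1 from 10/3pq + 3/2pr - 1/6p + 11/3qr - r^2 - 22/3r → 3/2pr - 1/6p - 3qr + 10q - r^2 - 22/3r
  leading term pr: subtract (3r)·f_1 from 3/2pr - 1/6p - 3qr + 10q - r^2 - 22/3r → -1/6p - 3qr + 10q - 4r^2 - 17/6r
  leading term p: subtract (-1/3)·f_1 from -1/6p - 3qr + 10q - 4r^2 - 17/6r → -3qr + 10q - 4r^2 - 5/2r - 1/2
  leading term qr: subtract (-3/2)·k_3 from -3qr + 10q - 4r^2 - 5/2r - 1/2 → 0
  remainder 0.

Every S-polynomial of the final basis reduces to 0, so we have a Gröbner basis.
Inter-reduce: drop elements whose leading term is divisible by another's, tail-reduce, and make monic.
Reduced Gröbner basis: {p + 2r - 3, qr - 10/3q + 4/3r^2 + 5/6r + 1/6}.
Label its elements g_1 = p + 2r - 3, g_2 = qr - 10/3q + 4/3r^2 + 5/6r + 1/6.

Reduce h = -2pqr + 20/3pq - 8/3pr^2 + 13/3pr - 7/3p + 2q - 3r modulo G:
  leading term pqr: subtract (-2qr)·g_1 from -2pqr + 20/3pq - 8/3pr^2 + 13/3pr - 7/3p + 2q - 3r → 20/3pq - 8/3pr^2 + 13/3pr - 7/3p + 4qr^2 - 6qr + 2q - 3r
  leading term pq: subtract (20/3q)·g_1 from 20/3pq - 8/3pr^2 + 13/3pr - 7/3p + 4qr^2 - 6qr + 2q - 3r → -8/3pr^2 + 13/3pr - 7/3p + 4qr^2 - 58/3qr + 22q - 3r
  leading term pr^2: subtract (-8/3r^2)·g_1 from -8/3pr^2 + 13/3pr - 7/3p + 4qr^2 - 58/3qr + 22q - 3r → 13/3pr - 7/3p + 4qr^2 - 58/3qr + 22q + 16/3r^3 - 8r^2 - 3r
  leading term pr: subtract (13/3r)·g_1 from 13/3pr - 7/3p + 4qr^2 - 58/3qr + 22q + 16/3r^3 - 8r^2 - 3r → -7/3p + 4qr^2 - 58/3qr + 22q + 16/3r^3 - 50/3r^2 + 10r
  leading term p: subtract (-7/3)·g_1 from -7/3p + 4qr^2 - 58/3qr + 22q + 16/3r^3 - 50/3r^2 + 10r → 4qr^2 - 58/3qr + 22q + 16/3r^3 - 50/3r^2 + 44/3r - 7
  leading term qr^2: subtract (4r)·g_2 from 4qr^2 - 58/3qr + 22q + 16/3r^3 - 50/3r^2 + 44/3r - 7 → -6qr + 22q - 20r^2 + 14r - 7
  leading term qr: subtract (-6)·g_2 from -6qr + 22q - 20r^2 + 14r - 7 → 2q - 12r^2 + 19r - 6
  leading term q: no divisor's leading term divides it; move 2q to the remainder.
  leading term r^2: no divisor's leading term divides it; move -12r^2 to the remainder.
  leading term r: no divisor's leading term divides it; move 19r to the remainder.
  leading term 1: no divisor's leading term divides it; move -6 to the remainder.
  normal form = 2q - 12r^2 + 19r - 6.
The normal form is nonzero, so h ∉ I. Since h minus its normal form lies in I, I + (h) = I + (n) where n = 2q - 12r^2 + 19r - 6; decide whether this ideal is the whole ring.
Run Buchberger on G together with n (pairs among the g_i already reduce to 0 since G is a Gröbner basis):
g_1 = p + 2r - 3, LT = p.
g_2 = qr - 10/3q + 4/3r^2 + 5/6r + 1/6, LT = qr.
n = 2q - 12r^2 + 19r - 6, LT = q.

S(g_1,g_2): leading monomials are coprime, so the S-polynomial reduces to 0 (Buchberger's first criterion).
S(g_1,n): leading monomials are coprime, so the S-polynomial reduces to 0 (Buchberger's first criterion).
S(g_2,n): lcm = qr. S = -10/3q + 6r^3 - 49/6r^2 + 23/6r + 1/6.
  leading term q: subtract (-5/3)·n from -10/3q + 6r^3 - 49/6r^2 + 23/6r + 1/6 → 6r^3 - 169/6r^2 + 71/2r - 59/6
  leading term r^3: no divisor's leading term divides it; move 6r^3 to the remainder.
  leading term r^2: no divisor's leading term divides it; move -169/6r^2 to the remainder.
  leading term r: no divisor's leading term divides it; move 71/2r to the remainder.
  leading term 1: no divisor's leading term divides it; move -59/6 to the remainder.
  remainder 6r^3 - 169/6r^2 + 71/2r - 59/6 ≠ 0; add m_4 = 6r^3 - 169/6r^2 + 71/2r - 59/6 to the basis.

S(g_1,m_4): leading monomials are coprime, so the S-polynomial reduces to 0 (Buchberger's first criterion).
S(g_2,m_4): lcm = qr^3. S = 49/36qr^2 - 71/12qr + 59/36q + 4/3r^4 + 5/6r^3 + 1/6r^2.
  leading term qr^2: subtract (49/36r)·g_2 from 49/36qr^2 - 71/12qr + 59/36q + 4/3r^4 + 5/6r^3 + 1/6r^2 → -149/108qr + 59/36q + 4/3r^4 - 53/54r^3 - 209/216r^2 - 49/216r
  leading term qr: subtract (-149/108)·g_2 from -149/108qr + 59/36q + 4/3r^4 - 53/54r^3 - 209/216r^2 - 49/216r → -959/324q + 4/3r^4 - 53/54r^3 + 565/648r^2 + 299/324r + 149/648
  leading term q: subtract (-959/648)·n from -959/324q + 4/3r^4 - 53/54r^3 + 565/648r^2 + 299/324r + 149/648 → 4/3r^4 - 53/54r^3 - 10943/648r^2 + 697/24r - 5605/648
  leading term r^4: subtract (2/9r)·m_4 from 4/3r^4 - 53/54r^3 - 10943/648r^2 + 697/24r - 5605/648 → 95/18r^3 - 16055/648r^2 + 6745/216r - 5605/648
  leading term r^3: subtract (95/108)·m_4 from 95/18r^3 - 16055/648r^2 + 6745/216r - 5605/648 → 0
  remainder 0.

S(n,m_4): leading monomials are coprime, so the S-polynomial reduces to 0 (Buchberger's first criterion).
Every S-polynomial of the final basis reduces to 0, so we have a Gröbner basis.
Inter-reduce: drop elements whose leading term is divisible by another's, tail-reduce, and make monic.
Reduced Gröbner basis: {p + 2r - 3, q - 6r^2 + 19/2r - 3, r^3 - 169/36r^2 + 71/12r - 59/36}.
The reduced Gröbner basis of I + (h) is {p + 2r - 3, q - 6r^2 + 19/2r - 3, r^3 - 169/36r^2 + 71/12r - 59/36} ≠ {1}, a proper ideal, so the enlarged system stays consistent: h is independent of I, with normal form 2q - 12r^2 + 19r - 6.

Ideal membership is decidable via reduction modulo a Gröbner basis.

-2pqr + 20/3pq - 8/3pr^2 + 13/3pr - 7/3p + 2q - 3r is independent of I; its normal form modulo I is 2q - 12r^2 + 19r - 6.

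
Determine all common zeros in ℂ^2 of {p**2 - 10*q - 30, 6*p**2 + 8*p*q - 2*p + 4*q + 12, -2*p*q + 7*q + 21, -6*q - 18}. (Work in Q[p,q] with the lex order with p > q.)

Compute a lex Gröbner basis by Buchberger's algorithm.
f_1 = p**2 - 10*q - 30, LT = p**2.
f_2 = 6*p**2 + 8*p*q - 2*p + 4*q + 12, LT = p**2.
f_3 = -2*p*q + 7*q + 21, LT = p*q.
f_4 = -6*q - 18, LT = q.

S(f_1,f_2): lcm = p**2. S = -4/3*p*q + 1/3*p - 32/3*q - 32.
  reduce S modulo (f_1, f_2, f_3, f_4):
  remainder 1/3*p ≠ 0; add h_5 = 1/3*p to the basis.

The other S-polynomials (S(f_1,f_3), S(f_1,f_4), S(f_2,f_3), S(f_2,f_4), S(f_3,f_4), S(f_1,h_5), S(f_2,h_5), S(f_3,h_5), S(f_4,h_5)) all reduce to 0 modulo the current basis, so we have a Gröbner basis.
Inter-reduce: drop elements whose leading term is divisible by another's, tail-reduce, and make monic.
Reduced Gröbner basis: {p, q + 3}.

Elimination: the polynomial q + 3 lies in the elimination ideal for q, so q ∈ {-3}. For each such q, the remaining basis elements (now univariate) give the rest of the solution.
  q = -3: the earlier basis element becomes p = 0, giving p = 0 — point (0, -3).
Zero-dimensionality of the ideal guarantees finitely many solutions over ℂ.

{(0, -3)}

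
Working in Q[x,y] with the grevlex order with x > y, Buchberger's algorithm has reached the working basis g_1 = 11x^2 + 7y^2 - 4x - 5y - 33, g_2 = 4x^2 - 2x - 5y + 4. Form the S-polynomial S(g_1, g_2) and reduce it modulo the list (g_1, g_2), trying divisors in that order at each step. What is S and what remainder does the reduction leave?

S(g_1, g_2) = 7/11y^2 + 3/22x + 35/44y - 4; remainder on division = 7/11y^2 + 3/22x + 35/44y - 4.

lcm(LM(g_1), LM(g_2)) = x^2.
S = (lcm/LT(g_1))·g_1 − (lcm/LT(g_2))·g_2 = 7/11y^2 + 3/22x + 35/44y - 4.
Reduce S modulo (g_1, g_2) in that order:
  leading term y^2: no divisor's leading term divides it; move 7/11y^2 to the remainder.
  leading term x: no divisor's leading term divides it; move 3/22x to the remainder.
  leading term y: no divisor's leading term divides it; move 35/44y to the remainder.
  leading term 1: no divisor's leading term divides it; move -4 to the remainder.
The remainder 7/11y^2 + 3/22x + 35/44y - 4 is nonzero, so it would be added as the next basis element.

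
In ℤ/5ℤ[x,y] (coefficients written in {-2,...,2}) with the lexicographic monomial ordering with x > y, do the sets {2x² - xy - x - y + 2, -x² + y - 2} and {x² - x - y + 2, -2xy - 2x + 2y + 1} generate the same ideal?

No, the ideals differ.

Two ideals are equal iff their reduced Gröbner bases coincide (the reduced basis is unique for a fixed ordering).
Buchberger on the first generating set:
f_1 = 2x² - xy - x - y + 2, LT = x².
f_2 = -x² + y - 2, LT = x².

S(f_1,f_2): lcm = x². S = 2xy + 2x - 2y - 1.
  reduce S modulo (f_1, f_2):
  remainder 2xy + 2x - 2y - 1 ≠ 0; add g_3 = 2xy + 2x - 2y - 1 to the basis.

S(f_1,g_3): lcm = x²y. S = -x² + 2xy² - 2xy - 2x + 2y² + y.
  reduce S modulo (f_1, f_2, g_3):
  remainder 2x - y² + 2y ≠ 0; add g_4 = 2x - y² + 2y to the basis.

S(g_3,g_4): lcm = xy. S = x - 2y³ - y² - y + 2.
  reduce S modulo (f_1, f_2, g_3, g_4):
  remainder -2y³ + 2y² - 2y + 2 ≠ 0; add g_5 = -2y³ + 2y² - 2y + 2 to the basis.

The other S-polynomials (S(f_2,g_3), S(f_1,g_4), S(f_2,g_4), S(f_1,g_5), S(f_2,g_5), S(g_3,g_5), S(g_4,g_5)) all reduce to 0 modulo the current basis, so we have a Gröbner basis.
Inter-reduce: drop elements whose leading term is divisible by another's, tail-reduce, and make monic.
Reduced Gröbner basis: {x + 2y² + y, y³ - y² + y - 1}.

Buchberger on the second generating set:
h_1 = x² - x - y + 2, LT = x².
h_2 = -2xy - 2x + 2y + 1, LT = xy.

S(h_1,h_2): lcm = x²y. S = -x² - 2x - y² + 2y.
  reduce S modulo (h_1, h_2):
  remainder 2x - y² + y + 2 ≠ 0; add k_3 = 2x - y² + y + 2 to the basis.

S(h_2,k_3): lcm = xy. S = x - 2y³ + 2y² - 2y + 2.
  reduce S modulo (h_1, h_2, k_3):
  remainder -2y³ + 1 ≠ 0; add k_4 = -2y³ + 1 to the basis.

The other S-polynomials (S(h_1,k_3), S(h_1,k_4), S(h_2,k_4), S(k_3,k_4)) all reduce to 0 modulo the current basis, so we have a Gröbner basis.
Inter-reduce: drop elements whose leading term is divisible by another's, tail-reduce, and make monic.
Reduced Gröbner basis: {x + 2y² - 2y + 1, y³ + 2}.

Since the reduced bases disagree, the two ideals are not the same.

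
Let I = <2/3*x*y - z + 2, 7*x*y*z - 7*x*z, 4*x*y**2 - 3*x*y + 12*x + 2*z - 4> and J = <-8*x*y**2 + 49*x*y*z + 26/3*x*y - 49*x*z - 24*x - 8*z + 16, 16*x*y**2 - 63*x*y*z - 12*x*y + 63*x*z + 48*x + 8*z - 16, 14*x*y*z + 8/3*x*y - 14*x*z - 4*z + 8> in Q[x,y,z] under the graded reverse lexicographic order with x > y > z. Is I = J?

Equality of ideals is decidable: compute both reduced Gröbner bases (unique for the ordering) and check whether they agree.
Buchberger on the first generating set:
f_1 = 2/3*x*y - z + 2, LT = x*y.
f_2 = 7*x*y*z - 7*x*z, LT = x*y*z.
f_3 = 4*x*y**2 - 3*x*y + 12*x + 2*z - 4, LT = x*y**2.

S(f_1,f_2): lcm = x*y*z. S = x*z - 3/2*z**2 + 3*z.
  reduce S modulo (f_1, f_2, f_3):
  remainder x*z - 3/2*z**2 + 3*z ≠ 0; add g_4 = x*z - 3/2*z**2 + 3*z to the basis.

S(f_1,f_3): lcm = x*y**2. S = 3/4*x*y - 3/2*y*z - 3*x + 3*y - 1/2*z + 1.
  reduce S modulo (f_1, f_2, f_3, g_4):
  remainder -3/2*y*z - 3*x + 3*y + 5/8*z - 5/4 ≠ 0; add g_5 = -3/2*y*z - 3*x + 3*y + 5/8*z - 5/4 to the basis.

S(f_2,f_3): lcm = x*y**2*z. S = -1/4*x*y*z - 3*x*z - 1/2*z**2 + z.
  reduce S modulo (f_1, f_2, f_3, g_4, g_5):
  remainder -43/8*z**2 + 43/4*z ≠ 0; add g_6 = -43/8*z**2 + 43/4*z to the basis.

S(f_1,g_5): lcm = x*y*z. S = -2*x**2 + 2*x*y + 5/12*x*z - 3/2*z**2 - 5/6*x + 3*z.
  reduce S modulo (f_1, f_2, f_3, g_4, g_5, g_6):
  remainder -2*x**2 - 5/6*x + 3*z - 6 ≠ 0; add g_7 = -2*x**2 - 5/6*x + 3*z - 6 to the basis.

The other S-polynomials (S(f_1,g_4), S(f_2,g_4), S(f_3,g_4), S(f_2,g_5), S(f_3,g_5), S(g_4,g_5), S(f_1,g_6), S(f_2,g_6), S(f_3,g_6), S(g_4,g_6), S(g_5,g_6), S(f_1,g_7), S(f_2,g_7), S(f_3,g_7), S(g_4,g_7), S(g_5,g_7), S(g_6,g_7)) all reduce to 0 modulo the current basis, so we have a Gröbner basis.
Inter-reduce: drop elements whose leading term is divisible by another's, tail-reduce, and make monic.
Reduced Gröbner basis: {x**2 + 5/12*x - 3/2*z + 3, x*y - 3/2*z + 3, x*z, y*z + 2*x - 2*y - 5/12*z + 5/6, z**2 - 2*z}.

Buchberger on the second generating set:
h_1 = -8*x*y**2 + 49*x*y*z + 26/3*x*y - 49*x*z - 24*x - 8*z + 16, LT = x*y**2.
h_2 = 16*x*y**2 - 63*x*y*z - 12*x*y + 63*x*z + 48*x + 8*z - 16, LT = x*y**2.
h_3 = 14*x*y*z + 8/3*x*y - 14*x*z - 4*z + 8, LT = x*y*z.

S(h_1,h_2): lcm = x*y**2. S = -35/16*x*y*z - 1/3*x*y + 35/16*x*z + 1/2*z - 1.
  reduce S modulo (h_1, h_2, h_3):
  remainder 1/12*x*y - 1/8*z + 1/4 ≠ 0; add k_4 = 1/12*x*y - 1/8*z + 1/4 to the basis.

S(h_1,h_3): lcm = x*y**2*z. S = -49/8*x*y*z**2 - 4/21*x*y**2 - 1/12*x*y*z + 49/8*x*z**2 + 3*x*z + 2/7*y*z + z**2 - 4/7*y - 2*z.
  reduce S modulo (h_1, h_2, h_3, k_4):
  remainder 49/12*x*z + 2/7*y*z - 3/4*z**2 + 4/7*x - 4/7*y + 29/21*z + 5/21 ≠ 0; add k_5 = 49/12*x*z + 2/7*y*z - 3/4*z**2 + 4/7*x - 4/7*y + 29/21*z + 5/21 to the basis.

S(h_2,h_3): lcm = x*y**2*z. S = -63/16*x*y*z**2 - 4/21*x*y**2 + 1/4*x*y*z + 63/16*x*z**2 + 3*x*z + 2/7*y*z + 1/2*z**2 - 4/7*y - z.
  reduce S modulo (h_1, h_2, h_3, k_4, k_5):
  remainder 2/343*y*z + 43/392*z**2 + 4/343*x - 4/343*y - 913/4116*z + 5/1029 ≠ 0; add k_6 = 2/343*y*z + 43/392*z**2 + 4/343*x - 4/343*y - 913/4116*z + 5/1029 to the basis.

S(h_1,k_4): lcm = x*y**2. S = -49/8*x*y*z - 13/12*x*y + 49/8*x*z + 3/2*y*z + 3*x - 3*y + z - 2.
  reduce S modulo (h_1, h_2, h_3, k_4, k_5, k_6):
  remainder -903/32*z**2 + 903/16*z ≠ 0; add k_7 = -903/32*z**2 + 903/16*z to the basis.

S(h_3,k_6): lcm = x*y*z. S = -301/16*x*z**2 - 2*x**2 + 46/21*x*y + 889/24*x*z - 5/6*x - 2/7*z + 4/7.
  reduce S modulo (h_1, h_2, h_3, k_4, k_5, k_6, k_7):
  remainder -2*x**2 - 5/6*x + 3*z - 6 ≠ 0; add k_8 = -2*x**2 - 5/6*x + 3*z - 6 to the basis.

The other S-polynomials (S(h_2,k_4), S(h_3,k_4), S(h_1,k_5), S(h_2,k_5), S(h_3,k_5), S(k_4,k_5), S(h_1,k_6), S(h_2,k_6), S(k_4,k_6), S(k_5,k_6), S(h_1,k_7), S(h_2,k_7), S(h_3,k_7), S(k_4,k_7), S(k_5,k_7), S(k_6,k_7), S(h_1,k_8), S(h_2,k_8), S(h_3,k_8), S(k_4,k_8), S(k_5,k_8), S(k_6,k_8), S(k_7,k_8)) all reduce to 0 modulo the current basis, so we have a Gröbner basis.
Inter-reduce: drop elements whose leading term is divisible by another's, tail-reduce, and make monic.
Reduced Gröbner basis: {x**2 + 5/12*x - 3/2*z + 3, x*y - 3/2*z + 3, x*z, y*z + 2*x - 2*y - 5/12*z + 5/6, z**2 - 2*z}.

Same reduced basis, so the two generating sets span the same ideal.
The choice of monomial ordering does not affect the verdict — as long as both bases are computed under the same ordering, their equality decides ideal equality.

Yes, the ideals are equal.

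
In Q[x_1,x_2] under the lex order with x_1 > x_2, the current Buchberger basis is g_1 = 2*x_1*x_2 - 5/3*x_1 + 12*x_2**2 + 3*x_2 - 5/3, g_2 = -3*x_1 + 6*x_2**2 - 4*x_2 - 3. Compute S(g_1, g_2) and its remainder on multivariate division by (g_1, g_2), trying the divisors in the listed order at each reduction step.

lcm(LM(g_1), LM(g_2)) = x_1*x_2.
S = (lcm/LT(g_1))·g_1 − (lcm/LT(g_2))·g_2 = -5/6*x_1 + 2*x_2**3 + 14/3*x_2**2 + 1/2*x_2 - 5/6.
Reduce S modulo (g_1, g_2) in that order:
  leading term x_1: subtract (5/18)·g_2 from -5/6*x_1 + 2*x_2**3 + 14/3*x_2**2 + 1/2*x_2 - 5/6 → 2*x_2**3 + 3*x_2**2 + 29/18*x_2
  leading term x_2**3: no divisor's leading term divides it; move 2*x_2**3 to the remainder.
  leading term x_2**2: no divisor's leading term divides it; move 3*x_2**2 to the remainder.
  leading term x_2: no divisor's leading term divides it; move 29/18*x_2 to the remainder.
The remainder 2*x_2**3 + 3*x_2**2 + 29/18*x_2 is nonzero, so it would be added as the next basis element.

S(g_1, g_2) = -5/6*x_1 + 2*x_2**3 + 14/3*x_2**2 + 1/2*x_2 - 5/6; remainder on division = 2*x_2**3 + 3*x_2**2 + 29/18*x_2.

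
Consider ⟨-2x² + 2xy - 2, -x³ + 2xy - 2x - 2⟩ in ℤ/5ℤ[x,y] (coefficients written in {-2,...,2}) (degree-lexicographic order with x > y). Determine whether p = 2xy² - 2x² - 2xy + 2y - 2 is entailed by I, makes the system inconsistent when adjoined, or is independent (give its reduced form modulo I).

First compute the reduced Gröbner basis of I by Buchberger's algorithm.
f_1 = -2x² + 2xy - 2, LT = x².
f_2 = -x³ + 2xy - 2x - 2, LT = x³.

S(f_1,f_2): lcm = x³. S = -x²y + 2xy - x - 2.
  leading term x²y: subtract (-2y)·f_1 from -x²y + 2xy - x - 2 → -xy² + 2xy - x + y - 2
  leading term xy²: no divisor's leading term divides it; move -xy² to the remainder.
  leading term xy: no divisor's leading term divides it; move 2xy to the remainder.
  leading term x: no divisor's leading term divides it; move -x to the remainder.
  leading term y: no divisor's leading term divides it; move y to the remainder.
  leading term 1: no divisor's leading term divides it; move -2 to the remainder.
  remainder -xy² + 2xy - x + y - 2 ≠ 0; add h_3 = -xy² + 2xy - x + y - 2 to the basis.

S(f_1,h_3): lcm = x²y². S = -xy³ + 2x²y - x² + xy + y² - 2x.
  leading term xy³: subtract (y)·h_3 from -xy³ + 2x²y - x² + xy + y² - 2x → 2x²y - 2xy² - x² + 2xy - 2x + 2y
  leading term x²y: subtract (-y)·f_1 from 2x²y - 2xy² - x² + 2xy - 2x + 2y → -x² + 2xy - 2x
  leading term x²: subtract (-2)·f_1 from -x² + 2xy - 2x → xy - 2x + 1
  leading term xy: no divisor's leading term divides it; move xy to the remainder.
  leading term x: no divisor's leading term divides it; move -2x to the remainder.
  leading term 1: no divisor's leading term divides it; move 1 to the remainder.
  remainder xy - 2x + 1 ≠ 0; add h_4 = xy - 2x + 1 to the basis.

S(f_2,h_3): lcm = x³y². S = 2x³y - 2xy³ - x³ + x²y + 2xy² - 2x² + 2y².
  leading term x³y: subtract (-xy)·f_1 from 2x³y - 2xy³ - x³ + x²y + 2xy² - 2x² + 2y² → 2x²y² - 2xy³ - x³ + x²y + 2xy² - 2x² - 2xy + 2y²
  leading term x²y²: subtract (-y²)·f_1 from 2x²y² - 2xy³ - x³ + x²y + 2xy² - 2x² - 2xy + 2y² → -x³ + x²y + 2xy² - 2x² - 2xy
  leading term x³: subtract (-2x)·f_1 from -x³ + x²y + 2xy² - 2x² - 2xy → 2xy² - 2x² - 2xy + x
  leading term xy²: subtract (-2)·h_3 from 2xy² - 2x² - 2xy + x → -2x² + 2xy - x + 2y + 1
  leading term x²: subtract (1)·f_1 from -2x² + 2xy - x + 2y + 1 → -x + 2y - 2
  leading term x: no divisor's leading term divides it; move -x to the remainder.
  leading term y: no divisor's leading term divides it; move 2y to the remainder.
  leading term 1: no divisor's leading term divides it; move -2 to the remainder.
  remainder -x + 2y - 2 ≠ 0; add h_5 = -x + 2y - 2 to the basis.

S(f_1,h_4): lcm = x²y. S = -xy² + 2x² - x + y.
  leading term xy²: subtract (1)·h_3 from -xy² + 2x² - x + y → 2x² - 2xy + 2
  leading term x²: subtract (-1)·f_1 from 2x² - 2xy + 2 → 0
  remainder 0.

S(f_2,h_4): lcm = x³y. S = 2x³ - 2xy² - x² + 2xy + 2y.
  leading term x³: subtract (-x)·f_1 from 2x³ - 2xy² - x² + 2xy + 2y → 2x²y - 2xy² - x² + 2xy - 2x + 2y
  leading term x²y: subtract (-y)·f_1 from 2x²y - 2xy² - x² + 2xy - 2x + 2y → -x² + 2xy - 2x
  leading term x²: subtract (-2)·f_1 from -x² + 2xy - 2x → xy - 2x + 1
  leading term xy: subtract (1)·h_4 from xy - 2x + 1 → 0
  remainder 0.

S(h_3,h_4): lcm = xy². S = x - 2y + 2.
  leading term x: subtract (-1)·h_5 from x - 2y + 2 → 0
  remainder 0.

S(f_1,h_5): lcm = x². S = xy - 2x + 1.
  leading term xy: subtract (1)·h_4 from xy - 2x + 1 → 0
  remainder 0.

S(f_2,h_5): lcm = x³. S = 2x²y - 2x² - 2xy + 2x + 2.
  leading term x²y: subtract (-y)·f_1 from 2x²y - 2x² - 2xy + 2x + 2 → 2xy² - 2x² - 2xy + 2x - 2y + 2
  leading term xy²: subtract (-2)·h_3 from 2xy² - 2x² - 2xy + 2x - 2y + 2 → -2x² + 2xy - 2
  leading term x²: subtract (1)·f_1 from -2x² + 2xy - 2 → 0
  remainder 0.

S(h_3,h_5): lcm = xy². S = 2y³ - 2xy - 2y² + x - y + 2.
  leading term y³: no divisor's leading term divides it; move 2y³ to the remainder.
  leading term xy: subtract (-2)·h_4 from -2xy - 2y² + x - y + 2 → -2y² + 2x - y - 1
  leading term y²: no divisor's leading term divides it; move -2y² to the remainder.
  leading term x: subtract (-2)·h_5 from 2x - y - 1 → -2y
  leading term y: no divisor's leading term divides it; move -2y to the remainder.
  remainder 2y³ - 2y² - 2y ≠ 0; add h_6 = 2y³ - 2y² - 2y to the basis.

S(h_4,h_5): lcm = xy. S = 2y² - 2x - 2y + 1.
  leading term y²: no divisor's leading term divides it; move 2y² to the remainder.
  leading term x: subtract (2)·h_5 from -2x - 2y + 1 → -y
  leading term y: no divisor's leading term divides it; move -y to the remainder.
  remainder 2y² - y ≠ 0; add h_7 = 2y² - y to the basis.

S(f_1,h_6): leading monomials are coprime, so the S-polynomial reduces to 0 (Buchberger's first criterion).
S(f_2,h_6): leading monomials are coprime, so the S-polynomial reduces to 0 (Buchberger's first criterion).
S(h_3,h_6): lcm = xy³. S = -xy² + 2xy - y² + 2y.
  leading term xy²: subtract (1)·h_3 from -xy² + 2xy - y² + 2y → -y² + x + y + 2
  leading term y²: subtract (2)·h_7 from -y² + x + y + 2 → x - 2y + 2
  leading term x: subtract (-1)·h_5 from x - 2y + 2 → 0
  remainder 0.

S(h_4,h_6): lcm = xy³. S = -xy² + xy + y².
  leading term xy²: subtract (1)·h_3 from -xy² + xy + y² → -xy + y² + x - y + 2
  leading term xy: subtract (-1)·h_4 from -xy + y² + x - y + 2 → y² - x - y - 2
  leading term y²: subtract (-2)·h_7 from y² - x - y - 2 → -x + 2y - 2
  leading term x: subtract (1)·h_5 from -x + 2y - 2 → 0
  remainder 0.

S(h_5,h_6): leading monomials are coprime, so the S-polynomial reduces to 0 (Buchberger's first criterion).
S(f_1,h_7): leading monomials are coprime, so the S-polynomial reduces to 0 (Buchberger's first criterion).
S(f_2,h_7): leading monomials are coprime, so the S-polynomial reduces to 0 (Buchberger's first criterion).
S(h_3,h_7): lcm = xy². S = xy + x - y + 2.
  leading term xy: subtract (1)·h_4 from xy + x - y + 2 → -2x - y + 1
  leading term x: subtract (2)·h_5 from -2x - y + 1 → 0
  remainder 0.

S(h_4,h_7): lcm = xy². S = xy + y.
  leading term xy: subtract (1)·h_4 from xy + y → 2x + y - 1
  leading term x: subtract (-2)·h_5 from 2x + y - 1 → 0
  remainder 0.

S(h_5,h_7): leading monomials are coprime, so the S-polynomial reduces to 0 (Buchberger's first criterion).
S(h_6,h_7): lcm = y³. S = 2y² - y.
  leading term y²: subtract (1)·h_7 from 2y² - y → 0
  remainder 0.

Every S-polynomial of the final basis reduces to 0, so we have a Gröbner basis.
Inter-reduce: drop elements whose leading term is divisible by another's, tail-reduce, and make monic.
Reduced Gröbner basis: {y² + 2y, x - 2y + 2}.
Label its elements g_1 = y² + 2y, g_2 = x - 2y + 2.

Reduce p = 2xy² - 2x² - 2xy + 2y - 2 modulo G:
  leading term xy²: subtract (2x)·g_1 from 2xy² - 2x² - 2xy + 2y - 2 → -2x² - xy + 2y - 2
  leading term x²: subtract (-2x)·g_2 from -2x² - xy + 2y - 2 → -x + 2y - 2
  leading term x: subtract (-1)·g_2 from -x + 2y - 2 → 0
  normal form = 0.
Since the normal form is 0, p ∈ I.

2xy² - 2x² - 2xy + 2y - 2 lies in I (it reduces to 0).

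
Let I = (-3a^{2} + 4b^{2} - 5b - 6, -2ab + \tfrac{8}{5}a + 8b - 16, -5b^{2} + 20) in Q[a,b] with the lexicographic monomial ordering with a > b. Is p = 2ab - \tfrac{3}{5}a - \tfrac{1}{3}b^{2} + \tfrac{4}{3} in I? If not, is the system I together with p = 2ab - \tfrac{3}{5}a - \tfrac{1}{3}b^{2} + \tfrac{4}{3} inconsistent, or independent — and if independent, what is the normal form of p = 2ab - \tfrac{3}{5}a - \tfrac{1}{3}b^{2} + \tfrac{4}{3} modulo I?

First compute the reduced Gröbner basis of I by Buchberger's algorithm.
f_1 = -3a^{2} + 4b^{2} - 5b - 6, LT = a^{2}.
f_2 = -2ab + \tfrac{8}{5}a + 8b - 16, LT = ab.
f_3 = -5b^{2} + 20, LT = b^{2}.

S(f_1,f_2): lcm = a^{2}b. S = \tfrac{4}{5}a^{2} + 4ab - 8a - \tfrac{4}{3}b^{3} + \tfrac{5}{3}b^{2} + 2b.
  reduce S modulo (f_1, f_2, f_3):
  remainder -\tfrac{24}{5}a + \tfrac{34}{3}b - \tfrac{68}{3} ≠ 0; add h_4 = -\tfrac{24}{5}a + \tfrac{34}{3}b - \tfrac{68}{3} to the basis.

S(f_2,f_3): lcm = ab^{2}. S = -\tfrac{4}{5}ab + 4a - 4b^{2} + 8b.
  reduce S modulo (f_1, f_2, f_3, h_4):
  remainder \tfrac{191}{15}b - \tfrac{382}{15} ≠ 0; add h_5 = \tfrac{191}{15}b - \tfrac{382}{15} to the basis.

The other S-polynomials (S(f_1,f_3), S(f_1,h_4), S(f_2,h_4), S(f_3,h_4), S(f_1,h_5), S(f_2,h_5), S(f_3,h_5), S(h_4,h_5)) all reduce to 0 modulo the current basis, so we have a Gröbner basis.
Inter-reduce: drop elements whose leading term is divisible by another's, tail-reduce, and make monic.
Reduced Gröbner basis: {a, b - 2}.
Label its elements g_1 = a, g_2 = b - 2.

Reduce p = 2ab - \tfrac{3}{5}a - \tfrac{1}{3}b^{2} + \tfrac{4}{3} modulo G:
  leading term ab: subtract (2b)·g_1 from 2ab - \tfrac{3}{5}a - \tfrac{1}{3}b^{2} + \tfrac{4}{3} → -\tfrac{3}{5}a - \tfrac{1}{3}b^{2} + \tfrac{4}{3}
  leading term a: subtract (-\tfrac{3}{5})·g_1 from -\tfrac{3}{5}a - \tfrac{1}{3}b^{2} + \tfrac{4}{3} → -\tfrac{1}{3}b^{2} + \tfrac{4}{3}
  leading term b^{2}: subtract (-\tfrac{1}{3}b)·g_2 from -\tfrac{1}{3}b^{2} + \tfrac{4}{3} → -\tfrac{2}{3}b + \tfrac{4}{3}
  leading term b: subtract (-\tfrac{2}{3})·g_2 from -\tfrac{2}{3}b + \tfrac{4}{3} → 0
  normal form = 0.
Since the normal form is 0, p ∈ I.

2ab - \tfrac{3}{5}a - \tfrac{1}{3}b^{2} + \tfrac{4}{3} lies in I (it reduces to 0).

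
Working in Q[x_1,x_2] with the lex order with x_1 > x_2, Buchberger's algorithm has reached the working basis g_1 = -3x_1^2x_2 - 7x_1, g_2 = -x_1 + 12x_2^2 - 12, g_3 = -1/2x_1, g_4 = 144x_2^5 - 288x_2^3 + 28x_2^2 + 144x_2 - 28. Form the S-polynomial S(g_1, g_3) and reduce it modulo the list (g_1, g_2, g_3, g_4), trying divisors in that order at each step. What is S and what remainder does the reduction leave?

S(g_1, g_3) = 7/3x_1; remainder on division = 28x_2^2 - 28.

lcm(LM(g_1), LM(g_3)) = x_1^2x_2.
S = (lcm/LT(g_1))·g_1 − (lcm/LT(g_3))·g_3 = 7/3x_1.
Reduce S modulo (g_1, g_2, g_3, g_4) in that order:
  leading term x_1: subtract (-7/3)·g_2 from 7/3x_1 → 28x_2^2 - 28
  leading term x_2^2: no divisor's leading term divides it; move 28x_2^2 to the remainder.
  leading term 1: no divisor's leading term divides it; move -28 to the remainder.
The remainder 28x_2^2 - 28 is nonzero, so it would be added as the next basis element.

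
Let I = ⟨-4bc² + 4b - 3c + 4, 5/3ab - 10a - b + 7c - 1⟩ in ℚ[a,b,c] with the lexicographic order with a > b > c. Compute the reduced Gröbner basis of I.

G = {ab - 6a - ⅗b + 21/5c - ⅗, ac² + ⅛ac - 7/6a - 7/10c³ + 1/10c² + ⅝c, bc² - b + ¾c - 1}

f_1 = -4bc² + 4b - 3c + 4, LT = bc².
f_2 = 5/3ab - 10a - b + 7c - 1, LT = ab.

S(f_1,f_2): lcm = abc². S = -ab + 6ac² + ¾ac - a + ⅗bc² - 21/5c³ + ⅗c².
  leading term ab: subtract (-⅗)·f_2 from -ab + 6ac² + ¾ac - a + ⅗bc² - 21/5c³ + ⅗c² → 6ac² + ¾ac - 7a + ⅗bc² - ⅗b - 21/5c³ + ⅗c² + 21/5c - ⅗
  leading term ac²: no divisor's leading term divides it; move 6ac² to the remainder.
  leading term ac: no divisor's leading term divides it; move ¾ac to the remainder.
  leading term a: no divisor's leading term divides it; move -7a to the remainder.
  leading term bc²: subtract (-3/20)·f_1 from ⅗bc² - ⅗b - 21/5c³ + ⅗c² + 21/5c - ⅗ → -21/5c³ + ⅗c² + 15/4c
  leading term c³: no divisor's leading term divides it; move -21/5c³ to the remainder.
  leading term c²: no divisor's leading term divides it; move ⅗c² to the remainder.
  leading term c: no divisor's leading term divides it; move 15/4c to the remainder.
  remainder 6ac² + ¾ac - 7a - 21/5c³ + ⅗c² + 15/4c ≠ 0; add g_3 = 6ac² + ¾ac - 7a - 21/5c³ + ⅗c² + 15/4c to the basis.

S(f_1,g_3): lcm = abc². S = -⅛abc + ⅙ab + ¾ac - a + 7/10bc³ - 1/10bc² - ⅝bc.
  leading term abc: subtract (-3/40c)·f_2 from -⅛abc + ⅙ab + ¾ac - a + 7/10bc³ - 1/10bc² - ⅝bc → ⅙ab - a + 7/10bc³ - 1/10bc² - 7/10bc + 21/40c² - 3/40c
  leading term ab: subtract (1/10)·f_2 from ⅙ab - a + 7/10bc³ - 1/10bc² - 7/10bc + 21/40c² - 3/40c → 7/10bc³ - 1/10bc² - 7/10bc + 1/10b + 21/40c² - 31/40c + 1/10
  leading term bc³: subtract (-7/40c)·f_1 from 7/10bc³ - 1/10bc² - 7/10bc + 1/10b + 21/40c² - 31/40c + 1/10 → -1/10bc² + 1/10b - 3/40c + 1/10
  leading term bc²: subtract (1/40)·f_1 from -1/10bc² + 1/10b - 3/40c + 1/10 → 0
  remainder 0.

S(f_2,g_3): lcm = abc². S = -⅛abc + 7/6ab - 6ac² + 7/10bc³ - 7/10bc² - ⅝bc + 21/5c³ - ⅗c².
  leading term abc: subtract (-3/40c)·f_2 from -⅛abc + 7/6ab - 6ac² + 7/10bc³ - 7/10bc² - ⅝bc + 21/5c³ - ⅗c² → 7/6ab - 6ac² - ¾ac + 7/10bc³ - 7/10bc² - 7/10bc + 21/5c³ - 3/40c² - 3/40c
  leading term ab: subtract (7/10)·f_2 from 7/6ab - 6ac² - ¾ac + 7/10bc³ - 7/10bc² - 7/10bc + 21/5c³ - 3/40c² - 3/40c → -6ac² - ¾ac + 7a + 7/10bc³ - 7/10bc² - 7/10bc + 7/10b + 21/5c³ - 3/40c² - 199/40c + 7/10
  leading term ac²: subtract (-1)·g_3 from -6ac² - ¾ac + 7a + 7/10bc³ - 7/10bc² - 7/10bc + 7/10b + 21/5c³ - 3/40c² - 199/40c + 7/10 → 7/10bc³ - 7/10bc² - 7/10bc + 7/10b + 21/40c² - 49/40c + 7/10
  leading term bc³: subtract (-7/40c)·f_1 from 7/10bc³ - 7/10bc² - 7/10bc + 7/10b + 21/40c² - 49/40c + 7/10 → -7/10bc² + 7/10b - 21/40c + 7/10
  leading term bc²: subtract (7/40)·f_1 from -7/10bc² + 7/10b - 21/40c + 7/10 → 0
  remainder 0.

Every S-polynomial of the final basis reduces to 0, so we have a Gröbner basis.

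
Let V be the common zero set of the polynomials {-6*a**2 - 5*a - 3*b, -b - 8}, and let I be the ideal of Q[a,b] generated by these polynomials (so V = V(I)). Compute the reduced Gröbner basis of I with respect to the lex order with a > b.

f_1 = -6*a**2 - 5*a - 3*b, LT = a**2.
f_2 = -b - 8, LT = b.

The S-polynomials (S(f_1,f_2)) all reduce to 0 modulo the current basis, so we have a Gröbner basis.

G = {a**2 + 5/6*a - 4, b + 8}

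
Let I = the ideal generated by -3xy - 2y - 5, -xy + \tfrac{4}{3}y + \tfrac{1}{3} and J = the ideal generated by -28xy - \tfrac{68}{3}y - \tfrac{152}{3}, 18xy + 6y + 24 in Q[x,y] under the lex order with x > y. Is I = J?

Yes, the ideals are equal.

For a fixed monomial order, each ideal has a unique reduced Gröbner basis; comparing bases decides equality.
Buchberger on the first generating set:
f_1 = -3xy - 2y - 5, LT = xy.
f_2 = -xy + \tfrac{4}{3}y + \tfrac{1}{3}, LT = xy.

S(f_1,f_2): lcm = xy. S = 2y + 2.
  leading term y: no divisor's leading term divides it; move 2y to the remainder.
  leading term 1: no divisor's leading term divides it; move 2 to the remainder.
  remainder 2y + 2 ≠ 0; add g_3 = 2y + 2 to the basis.

S(f_1,g_3): lcm = xy. S = -x + \tfrac{2}{3}y + \tfrac{5}{3}.
  leading term x: no divisor's leading term divides it; move -x to the remainder.
  leading term y: subtract (\tfrac{1}{3})·g_3 from \tfrac{2}{3}y + \tfrac{5}{3} → 1
  leading term 1: no divisor's leading term divides it; move 1 to the remainder.
  remainder -x + 1 ≠ 0; add g_4 = -x + 1 to the basis.

The other S-polynomials (S(f_2,g_3), S(f_1,g_4), S(f_2,g_4), S(g_3,g_4)) all reduce to 0 modulo the current basis, so we have a Gröbner basis.
Inter-reduce: drop elements whose leading term is divisible by another's, tail-reduce, and make monic.
Reduced Gröbner basis: {x - 1, y + 1}.

Buchberger on the second generating set:
h_1 = -28xy - \tfrac{68}{3}y - \tfrac{152}{3}, LT = xy.
h_2 = 18xy + 6y + 24, LT = xy.

S(h_1,h_2): lcm = xy. S = \tfrac{10}{21}y + \tfrac{10}{21}.
  leading term y: no divisor's leading term divides it; move \tfrac{10}{21}y to the remainder.
  leading term 1: no divisor's leading term divides it; move \tfrac{10}{21} to the remainder.
  remainder \tfrac{10}{21}y + \tfrac{10}{21} ≠ 0; add k_3 = \tfrac{10}{21}y + \tfrac{10}{21} to the basis.

S(h_1,k_3): lcm = xy. S = -x + \tfrac{17}{21}y + \tfrac{38}{21}.
  leading term x: no divisor's leading term divides it; move -x to the remainder.
  leading term y: subtract (\tfrac{17}{10})·k_3 from \tfrac{17}{21}y + \tfrac{38}{21} → 1
  leading term 1: no divisor's leading term divides it; move 1 to the remainder.
  remainder -x + 1 ≠ 0; add k_4 = -x + 1 to the basis.

The other S-polynomials (S(h_2,k_3), S(h_1,k_4), S(h_2,k_4), S(k_3,k_4)) all reduce to 0 modulo the current basis, so we have a Gröbner basis.
Inter-reduce: drop elements whose leading term is divisible by another's, tail-reduce, and make monic.
Reduced Gröbner basis: {x - 1, y + 1}.

The two bases agree; hence the ideals are identical.
The same test decides containment: I ⊆ J iff every generator of I reduces to 0 modulo a Gröbner basis of J.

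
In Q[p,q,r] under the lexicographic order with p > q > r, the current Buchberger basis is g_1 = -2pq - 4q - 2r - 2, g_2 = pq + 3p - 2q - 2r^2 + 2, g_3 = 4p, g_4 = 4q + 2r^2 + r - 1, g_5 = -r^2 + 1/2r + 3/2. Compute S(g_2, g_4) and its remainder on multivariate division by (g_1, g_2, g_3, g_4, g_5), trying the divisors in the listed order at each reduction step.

lcm(LM(g_2), LM(g_4)) = pq.
S = (lcm/LT(g_2))·g_2 − (lcm/LT(g_4))·g_4 = -1/2pr^2 - 1/4pr + 13/4p - 2q - 2r^2 + 2.
Reduce S modulo (g_1, g_2, g_3, g_4, g_5) in that order:
  leading term pr^2: subtract (-1/8r^2)·g_3 from -1/2pr^2 - 1/4pr + 13/4p - 2q - 2r^2 + 2 → -1/4pr + 13/4p - 2q - 2r^2 + 2
  leading term pr: subtract (-1/16r)·g_3 from -1/4pr + 13/4p - 2q - 2r^2 + 2 → 13/4p - 2q - 2r^2 + 2
  leading term p: subtract (13/16)·g_3 from 13/4p - 2q - 2r^2 + 2 → -2q - 2r^2 + 2
  leading term q: subtract (-1/2)·g_4 from -2q - 2r^2 + 2 → -r^2 + 1/2r + 3/2
  leading term r^2: subtract (1)·g_5 from -r^2 + 1/2r + 3/2 → 0
The remainder is 0, so this S-polynomial contributes no new basis element.

S(g_2, g_4) = -1/2pr^2 - 1/4pr + 13/4p - 2q - 2r^2 + 2; remainder on division = 0.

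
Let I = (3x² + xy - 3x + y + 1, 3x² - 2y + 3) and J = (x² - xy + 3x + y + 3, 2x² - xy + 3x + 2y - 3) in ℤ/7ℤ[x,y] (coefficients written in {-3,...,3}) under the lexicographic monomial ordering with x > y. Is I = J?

Equality of ideals is decidable: compute both reduced Gröbner bases (unique for the ordering) and check whether they agree.
Buchberger on the first generating set:
f_1 = 3x² + xy - 3x + y + 1, LT = x².
f_2 = 3x² - 2y + 3, LT = x².

S(f_1,f_2): lcm = x². S = -2xy - x + y - 3.
  reduce S modulo (f_1, f_2):
  remainder -2xy - x + y - 3 ≠ 0; add g_3 = -2xy - x + y - 3 to the basis.

S(f_1,g_3): lcm = x²y. S = 3x² - 2xy² + 3xy + 2x - 2y² - 2y.
  reduce S modulo (f_1, f_2, g_3):
  remainder -3y² - 2y - 2 ≠ 0; add g_4 = -3y² - 2y - 2 to the basis.

The other S-polynomials (S(f_2,g_3), S(f_1,g_4), S(f_2,g_4), S(g_3,g_4)) all reduce to 0 modulo the current basis, so we have a Gröbner basis.
Inter-reduce: drop elements whose leading term is divisible by another's, tail-reduce, and make monic.
Reduced Gröbner basis: {x² - 3y + 1, xy - 3x + 3y - 2, y² + 3y + 3}.

Buchberger on the second generating set:
h_1 = x² - xy + 3x + y + 3, LT = x².
h_2 = 2x² - xy + 3x + 2y - 3, LT = x².

S(h_1,h_2): lcm = x². S = 3xy - 2x + 1.
  reduce S modulo (h_1, h_2):
  remainder 3xy - 2x + 1 ≠ 0; add k_3 = 3xy - 2x + 1 to the basis.

S(h_1,k_3): lcm = x²y. S = 3x² - xy² + 3xy + 2x + y² + 3y.
  reduce S modulo (h_1, h_2, k_3):
  remainder 2x + y² - 2y - 3 ≠ 0; add k_4 = 2x + y² - 2y - 3 to the basis.

S(k_3,k_4): lcm = xy. S = -3x + 3y³ + y² - 2y - 2.
  reduce S modulo (h_1, h_2, k_3, k_4):
  remainder 3y³ - y² + 2y - 3 ≠ 0; add k_5 = 3y³ - y² + 2y - 3 to the basis.

The other S-polynomials (S(h_2,k_3), S(h_1,k_4), S(h_2,k_4), S(h_1,k_5), S(h_2,k_5), S(k_3,k_5), S(k_4,k_5)) all reduce to 0 modulo the current basis, so we have a Gröbner basis.
Inter-reduce: drop elements whose leading term is divisible by another's, tail-reduce, and make monic.
Reduced Gröbner basis: {x - 3y² - y + 2, y³ + 2y² + 3y - 1}.

These differ, so the ideals are not equal.

No, the ideals differ.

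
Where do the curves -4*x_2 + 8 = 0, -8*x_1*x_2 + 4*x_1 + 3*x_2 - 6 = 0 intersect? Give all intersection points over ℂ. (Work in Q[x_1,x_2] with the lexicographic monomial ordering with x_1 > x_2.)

{(0, 2)}

Compute a lex Gröbner basis by Buchberger's algorithm.
f_1 = -4*x_2 + 8, LT = x_2.
f_2 = -8*x_1*x_2 + 4*x_1 + 3*x_2 - 6, LT = x_1*x_2.

S(f_1,f_2): lcm = x_1*x_2. S = -3/2*x_1 + 3/8*x_2 - 3/4.
  leading term x_1: no divisor's leading term divides it; move -3/2*x_1 to the remainder.
  leading term x_2: subtract (-3/32)·f_1 from 3/8*x_2 - 3/4 → 0
  remainder -3/2*x_1 ≠ 0; add h_3 = -3/2*x_1 to the basis.

The other S-polynomials (S(f_1,h_3), S(f_2,h_3)) all reduce to 0 modulo the current basis, so we have a Gröbner basis.
Inter-reduce: drop elements whose leading term is divisible by another's, tail-reduce, and make monic.
Reduced Gröbner basis: {x_1, x_2 - 2}.

A lex Gröbner basis eliminates variables successively. Here x_2 - 2 depends only on x_2, with roots {2}; lifting each root through the earlier basis elements recovers the full solutions.
  x_2 = 2: the earlier basis element becomes x_1 = 0, giving x_1 = 0 — point (0, 2).
Substituting each solution back into the original system confirms all equations vanish.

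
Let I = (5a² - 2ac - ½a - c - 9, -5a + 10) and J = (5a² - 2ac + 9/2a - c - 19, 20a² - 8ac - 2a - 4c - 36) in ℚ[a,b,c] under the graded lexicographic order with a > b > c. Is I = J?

Yes, the ideals are equal.

Equality of ideals is decidable: compute both reduced Gröbner bases (unique for the ordering) and check whether they agree.
Buchberger on the first generating set:
f_1 = 5a² - 2ac - ½a - c - 9, LT = a².
f_2 = -5a + 10, LT = a.

S(f_1,f_2): lcm = a². S = -⅖ac + 19/10a - ⅕c - 9/5.
  leading term ac: subtract (2/25c)·f_2 from -⅖ac + 19/10a - ⅕c - 9/5 → 19/10a - c - 9/5
  leading term a: subtract (-19/50)·f_2 from 19/10a - c - 9/5 → -c + 2
  leading term c: no divisor's leading term divides it; move -c to the remainder.
  leading term 1: no divisor's leading term divides it; move 2 to the remainder.
  remainder -c + 2 ≠ 0; add g_3 = -c + 2 to the basis.

S(f_1,g_3): leading monomials are coprime, so the S-polynomial reduces to 0 (Buchberger's first criterion).
S(f_2,g_3): leading monomials are coprime, so the S-polynomial reduces to 0 (Buchberger's first criterion).
Every S-polynomial of the final basis reduces to 0, so we have a Gröbner basis.
Inter-reduce: drop elements whose leading term is divisible by another's, tail-reduce, and make monic.
Reduced Gröbner basis: {a - 2, c - 2}.

Buchberger on the second generating set:
h_1 = 5a² - 2ac + 9/2a - c - 19, LT = a².
h_2 = 20a² - 8ac - 2a - 4c - 36, LT = a².

S(h_1,h_2): lcm = a². S = a - 2.
  leading term a: no divisor's leading term divides it; move a to the remainder.
  leading term 1: no divisor's leading term divides it; move -2 to the remainder.
  remainder a - 2 ≠ 0; add k_3 = a - 2 to the basis.

S(h_1,k_3): lcm = a². S = -⅖ac + 29/10a - ⅕c - 19/5.
  leading term ac: subtract (-⅖c)·k_3 from -⅖ac + 29/10a - ⅕c - 19/5 → 29/10a - c - 19/5
  leading term a: subtract (29/10)·k_3 from 29/10a - c - 19/5 → -c + 2
  leading term c: no divisor's leading term divides it; move -c to the remainder.
  leading term 1: no divisor's leading term divides it; move 2 to the remainder.
  remainder -c + 2 ≠ 0; add k_4 = -c + 2 to the basis.

S(h_2,k_3): lcm = a². S = -⅖ac + 19/10a - ⅕c - 9/5.
  leading term ac: subtract (-⅖c)·k_3 from -⅖ac + 19/10a - ⅕c - 9/5 → 19/10a - c - 9/5
  leading term a: subtract (19/10)·k_3 from 19/10a - c - 9/5 → -c + 2
  leading term c: subtract (1)·k_4 from -c + 2 → 0
  remainder 0.

S(h_1,k_4): leading monomials are coprime, so the S-polynomial reduces to 0 (Buchberger's first criterion).
S(h_2,k_4): leading monomials are coprime, so the S-polynomial reduces to 0 (Buchberger's first criterion).
S(k_3,k_4): leading monomials are coprime, so the S-polynomial reduces to 0 (Buchberger's first criterion).
Every S-polynomial of the final basis reduces to 0, so we have a Gröbner basis.
Inter-reduce: drop elements whose leading term is divisible by another's, tail-reduce, and make monic.
Reduced Gröbner basis: {a - 2, c - 2}.

Same reduced basis, so the two generating sets span the same ideal.
The same test decides containment: I ⊆ J iff every generator of I reduces to 0 modulo a Gröbner basis of J.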